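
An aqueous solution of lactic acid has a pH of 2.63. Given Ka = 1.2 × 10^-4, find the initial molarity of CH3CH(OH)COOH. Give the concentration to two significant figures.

C₀ = 4.8 × 10^-2 M

[H+] = 10^(-2.63) = 2.34 × 10^-3 M = x
Ka = x²/(C₀ − x) ⇒ C₀ = x + x²/Ka
C₀ = 2.34 × 10^-3 + (2.34 × 10^-3)²/(1.2 × 10^-4) = 4.80 × 10^-2 M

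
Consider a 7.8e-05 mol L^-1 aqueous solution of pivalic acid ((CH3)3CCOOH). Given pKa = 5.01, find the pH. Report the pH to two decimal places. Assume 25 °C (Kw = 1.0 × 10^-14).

pH = 4.64

(CH3)3CCOOH ⇌ (CH3)3CCOO- + H+
Ka = 10^(−5.01) = 9.77 × 10^-6
Ka = x²/(7.8e-05 − x) = 9.77 × 10^-6
The 5% rule fails; solving x² + Ka·x − Ka·C₀ = 0 exactly:
x = (−Ka + √(Ka² + 4·Ka·C₀))/2 = 2.31 × 10^-5 M
pH = −log(2.31 × 10^-5) = 4.64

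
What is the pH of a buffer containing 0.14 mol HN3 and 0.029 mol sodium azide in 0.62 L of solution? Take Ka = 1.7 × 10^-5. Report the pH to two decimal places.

pKa = −log(1.7 × 10^-5) = 4.770
pH = pKa + log([A⁻]/[HA]) = 4.770 + log(0.029/0.14)
pH = 4.770 + (-0.684) = 4.09

pH = 4.09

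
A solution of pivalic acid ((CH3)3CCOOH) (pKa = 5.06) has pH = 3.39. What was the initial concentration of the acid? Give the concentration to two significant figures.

C₀ = 1.9 × 10^-2 M

[H+] = 10^(-3.39) = 4.07 × 10^-4 M = x
Ka = 10^(−5.06) = 8.71 × 10^-6
Ka = x²/(C₀ − x) ⇒ C₀ = x + x²/Ka
C₀ = 4.07 × 10^-4 + (4.07 × 10^-4)²/(8.71 × 10^-6) = 1.94 × 10^-2 M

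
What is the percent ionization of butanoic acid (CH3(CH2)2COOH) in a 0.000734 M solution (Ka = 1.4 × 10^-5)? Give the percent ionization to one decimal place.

CH3(CH2)2COOH ⇌ CH3(CH2)2COO- + H+; let x = [H+] at equilibrium.
Ka = x²/(C₀ − x); solving the quadratic gives x = 9.46 × 10^-5 M.
Fraction ionized = 9.46 × 10^-5 / 0.000734 = 0.1289 → 12.9%

12.9%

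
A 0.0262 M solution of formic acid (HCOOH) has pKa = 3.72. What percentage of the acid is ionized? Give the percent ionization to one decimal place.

8.2%

HCOOH ⇌ HCOO- + H+; let x = [H+] at equilibrium.
Ka = 10^(−3.72) = 1.91 × 10^-4
Ka = x²/(C₀ − x); solving the quadratic gives x = 2.14 × 10^-3 M.
% ionization = x/C₀ × 100% = 2.14 × 10^-3/0.0262 × 100% = 8.2%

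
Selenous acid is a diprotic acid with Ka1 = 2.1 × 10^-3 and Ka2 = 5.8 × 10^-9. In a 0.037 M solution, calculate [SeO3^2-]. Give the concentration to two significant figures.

First ionization gives [H+] ≈ [HSeO3-] = 7.83 × 10^-3 M.
Second step: Ka2 = [H+][SeO3^2-]/[HSeO3-] ≈ [SeO3^2-] (since [H+] ≈ [HSeO3-]).
So [SeO3^2-] ≈ Ka2.

5.8 × 10^-9 M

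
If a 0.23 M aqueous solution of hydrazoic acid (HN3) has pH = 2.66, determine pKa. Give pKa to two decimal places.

pKa = 4.68

[H+] = 10^(-2.66) = 2.19 × 10^-3 M
At equilibrium [HA] = 0.23 − 2.19 × 10^-3 = 2.28 × 10^-1 M
Ka = [H+][A-]/[HA] = (2.19 × 10^-3)² / 2.28 × 10^-1 = 2.10 × 10^-5
pKa = -log(2.10 × 10^-5) = 4.68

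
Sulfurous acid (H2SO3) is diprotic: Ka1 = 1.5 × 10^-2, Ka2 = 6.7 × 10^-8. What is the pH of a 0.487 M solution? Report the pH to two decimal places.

Ka1 ≫ Ka2, so treat the first dissociation as the only significant source of H+.
Ka1 = x²/(0.487 − x) = 1.5 × 10^-2
Solving the quadratic: x = (−Ka1 + √(Ka1² + 4·Ka1·C₀))/2 = 7.83 × 10^-2 M
pH = −log(7.83 × 10^-2) = 1.11

pH = 1.11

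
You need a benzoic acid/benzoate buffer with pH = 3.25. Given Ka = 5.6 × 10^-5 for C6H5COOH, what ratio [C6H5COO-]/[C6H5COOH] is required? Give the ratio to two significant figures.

ratio = 0.10

pKa = -log(5.6 × 10^-5) = 4.252
pH = pKa + log(r) ⇒ log(r) = 3.25 − 4.252 = -1.002
r = [C6H5COO-]/[C6H5COOH] = 10^(-1.002) = 0.0995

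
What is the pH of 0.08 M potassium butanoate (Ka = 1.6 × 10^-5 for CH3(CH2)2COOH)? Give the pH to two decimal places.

CH3(CH2)2COO- is the conjugate base of the weak acid CH3(CH2)2COOH.
Kb = Kw/Ka = 1.0×10^-14 / 1.6 × 10^-5 = 6.25 × 10^-10
From the ICE table, Kb = x²/(0.08 − x) = 6.25 × 10^-10.
Assume x ≪ 0.08: x ≈ √(6.25 × 10^-10 × 0.08) = 7.07 × 10^-6 M
pOH = −log(7.07 × 10^-6) = 5.15; pH = 14.00 − 5.15 = 8.85

pH = 8.85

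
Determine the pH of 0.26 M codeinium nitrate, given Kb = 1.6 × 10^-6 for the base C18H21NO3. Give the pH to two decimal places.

pH = 4.39

C18H22NO3+ is the conjugate acid of the weak base C18H21NO3.
Ka = Kw/Kb = 1.0×10^-14 / 1.6 × 10^-6 = 6.25 × 10^-9
From the ICE table, Ka = x²/(0.26 − x) = 6.25 × 10^-9.
Since Ka ≪ C₀, x ≈ √(Ka·C₀) = 4.03 × 10^-5 M.
pH = −log(4.03 × 10^-5) = 4.39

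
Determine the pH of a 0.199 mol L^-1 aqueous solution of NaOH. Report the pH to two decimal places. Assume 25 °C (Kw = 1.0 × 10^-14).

pH = 13.30

NaOH is a strong base; [OH-] = 0.199 M.
pOH = -log(0.199) = 0.70
pH = 14.00 - 0.70 = 13.30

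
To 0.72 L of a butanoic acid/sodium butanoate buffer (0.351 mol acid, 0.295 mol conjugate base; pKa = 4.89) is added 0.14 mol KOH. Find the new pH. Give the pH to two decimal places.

After neutralization: n(CH3(CH2)2COOH) = 0.211 mol, n(CH3(CH2)2COO-) = 0.435 mol.
pH = pKa + log([A⁻]/[HA]) = 4.89 + log(0.435/0.211) = 4.89 +0.314

pH = 5.20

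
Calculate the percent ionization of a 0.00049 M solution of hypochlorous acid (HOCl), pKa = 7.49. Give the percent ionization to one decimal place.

HOCl ⇌ OCl- + H+; let x = [H+] at equilibrium.
Ka = 10^(−7.49) = 3.24 × 10^-8
x ≈ √(Ka·C₀) = √(3.24 × 10^-8 × 0.00049) = 3.98 × 10^-6 M
Fraction ionized = 3.98 × 10^-6 / 0.00049 = 0.0081 → 0.8%

0.8%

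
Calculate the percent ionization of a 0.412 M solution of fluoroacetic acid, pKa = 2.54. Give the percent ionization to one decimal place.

FCH2COOH ⇌ FCH2COO- + H+; let x = [H+] at equilibrium.
Ka = 10^(−2.54) = 2.88 × 10^-3
Ka = x²/(C₀ − x); solving the quadratic gives x = 3.30 × 10^-2 M.
% ionization = x/C₀ × 100% = 3.30 × 10^-2/0.412 × 100% = 8.0%

8.0%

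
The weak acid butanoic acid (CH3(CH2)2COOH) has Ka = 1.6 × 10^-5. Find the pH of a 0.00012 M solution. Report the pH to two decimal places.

pH = 4.44

CH3(CH2)2COOH ⇌ CH3(CH2)2COO- + H+
Ka = x²/(0.00012 − x) = 1.6 × 10^-5
x is not negligible relative to C₀; solve x² + 1.6e-05·x − 1.92e-09 = 0.
x = [−1.6e-05 + √(1.6e-05² + 7.68e-09)]/2 = 3.65 × 10^-5 M
pH = −log(3.65 × 10^-5) = 4.44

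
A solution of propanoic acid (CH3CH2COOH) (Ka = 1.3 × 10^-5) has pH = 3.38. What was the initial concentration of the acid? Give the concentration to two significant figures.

C₀ = 1.4 × 10^-2 M

[H+] = 10^(-3.38) = 4.17 × 10^-4 M = x
Ka = x²/(C₀ − x) ⇒ C₀ = x + x²/Ka
C₀ = 4.17 × 10^-4 + (4.17 × 10^-4)²/(1.3 × 10^-5) = 1.38 × 10^-2 M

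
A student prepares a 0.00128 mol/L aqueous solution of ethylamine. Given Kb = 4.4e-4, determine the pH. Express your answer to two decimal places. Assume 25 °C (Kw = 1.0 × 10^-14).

C2H5NH2 + H2O ⇌ C2H5NH3+ + OH-
Kb = x²/(0.00128 − x) = 4.4 × 10^-4
The 5% rule fails; solving x² + Kb·x − Kb·C₀ = 0 exactly:
x = [−0.00044 + √(0.00044² + 2.25e-06)]/2 = 5.62 × 10^-4 M
pOH = 3.25, so pH = 14.00 − pOH = 10.75

pH = 10.75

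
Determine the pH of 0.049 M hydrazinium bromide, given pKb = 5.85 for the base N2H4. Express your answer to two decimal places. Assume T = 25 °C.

pH = 4.73

N2H5+ is the conjugate acid of the weak base N2H4.
Kb = 10^(−5.85) = 1.41 × 10^-6
Ka = Kw/Kb = 1.0×10^-14 / 1.41 × 10^-6 = 7.09 × 10^-9
From the ICE table, Ka = [H+]²/(0.049 − [H+]) = 7.09 × 10^-9.
Assume [H+] ≪ 0.049: [H+] ≈ √(7.09 × 10^-9 × 0.049) = 1.86 × 10^-5 M
pH = −log(1.86 × 10^-5) = 4.73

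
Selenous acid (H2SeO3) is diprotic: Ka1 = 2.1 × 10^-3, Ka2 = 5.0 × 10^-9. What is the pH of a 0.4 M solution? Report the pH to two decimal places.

Since Ka1 ≫ Ka2, the first ionization dominates [H+].
Ka1 = x²/(0.4 − x) = 2.1 × 10^-3
Solving the quadratic: x = (−Ka1 + √(Ka1² + 4·Ka1·C₀))/2 = 2.80 × 10^-2 M
pH = −log(2.80 × 10^-2) = 1.55

pH = 1.55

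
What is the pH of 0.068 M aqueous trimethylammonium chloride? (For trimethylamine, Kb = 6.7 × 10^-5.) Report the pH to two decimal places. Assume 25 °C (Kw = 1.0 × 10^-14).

pH = 5.50

(CH3)3NH+ is the conjugate acid of the weak base (CH3)3N.
Ka = Kw/Kb = 1.0×10^-14 / 6.7 × 10^-5 = 1.49 × 10^-10
From the ICE table, Ka = x²/(0.068 − x) = 1.49 × 10^-10.
Neglecting x in the denominator: x = √(1.49 × 10^-10 × 0.068) = 3.18 × 10^-6 M
pH = −log[H+] = −log(3.18 × 10^-6) = 5.50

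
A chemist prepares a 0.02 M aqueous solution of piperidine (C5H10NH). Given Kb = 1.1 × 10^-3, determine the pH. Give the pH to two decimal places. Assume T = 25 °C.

C5H10NH + H2O ⇌ C5H10NH2+ + OH-
Let x = [OH-] at equilibrium. Kb = x²/(0.02 − x).
Here C₀/Kb ≈ 18.2, so the small-x approximation fails. Use the quadratic:
x = [−0.0011 + √(0.0011² + 8.8e-05)]/2 = 4.17 × 10^-3 M
pOH = 2.38, so pH = 14.00 − pOH = 11.62

pH = 11.62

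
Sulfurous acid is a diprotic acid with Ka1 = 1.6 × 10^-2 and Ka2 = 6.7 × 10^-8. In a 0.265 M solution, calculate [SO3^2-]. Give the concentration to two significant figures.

First ionization gives [H+] ≈ [HSO3-] = 5.76 × 10^-2 M.
Second step: Ka2 = [H+][SO3^2-]/[HSO3-] ≈ [SO3^2-] (since [H+] ≈ [HSO3-]).
So [SO3^2-] ≈ Ka2.

6.7 × 10^-8 M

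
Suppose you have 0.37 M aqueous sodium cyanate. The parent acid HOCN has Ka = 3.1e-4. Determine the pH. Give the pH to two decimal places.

pH = 8.54

OCN- is the conjugate base of the weak acid HOCN.
Kb = Kw/Ka = 1.0×10^-14 / 3.1 × 10^-4 = 3.23 × 10^-11
From the ICE table, Kb = x²/(0.37 − x) = 3.23 × 10^-11.
Assume x ≪ 0.37: x ≈ √(3.23 × 10^-11 × 0.37) = 3.46 × 10^-6 M
pOH = −log(3.46 × 10^-6) = 5.46; pH = 14.00 − 5.46 = 8.54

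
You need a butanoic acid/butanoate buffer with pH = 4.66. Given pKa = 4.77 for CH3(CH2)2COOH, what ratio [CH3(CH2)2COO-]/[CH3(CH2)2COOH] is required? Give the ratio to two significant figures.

pH = pKa + log(r) ⇒ log(r) = 4.66 − 4.77 = -0.11
r = [CH3(CH2)2COO-]/[CH3(CH2)2COOH] = 10^(-0.11) = 0.776

ratio = 0.78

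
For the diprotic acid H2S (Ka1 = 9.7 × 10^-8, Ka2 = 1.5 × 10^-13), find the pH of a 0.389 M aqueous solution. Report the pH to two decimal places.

pH = 3.71

Since Ka1 ≫ Ka2, the first ionization dominates [H+].
Ka1 = x²/(0.389 − x) = 9.7 × 10^-8
x ≈ √(9.7 × 10^-8 × 0.389) = 1.94 × 10^-4 M
pH = −log(1.94 × 10^-4) = 3.71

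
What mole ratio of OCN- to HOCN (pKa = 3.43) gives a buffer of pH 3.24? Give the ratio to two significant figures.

ratio = 0.65

pH = pKa + log(r) ⇒ log(r) = 3.24 − 3.43 = -0.19
r = [OCN-]/[HOCN] = 10^(-0.19) = 0.646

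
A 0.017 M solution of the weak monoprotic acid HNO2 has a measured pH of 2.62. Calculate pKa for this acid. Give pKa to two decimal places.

[H+] = 10^(-2.62) = 2.40 × 10^-3 M
At equilibrium [HA] = 0.017 − 2.40 × 10^-3 = 1.46 × 10^-2 M
Ka = [H+][A-]/[HA] = (2.40 × 10^-3)² / 1.46 × 10^-2 = 3.95 × 10^-4
pKa = -log(3.95 × 10^-4) = 3.40

pKa = 3.40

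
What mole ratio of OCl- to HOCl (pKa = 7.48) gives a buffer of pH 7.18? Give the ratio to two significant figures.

ratio = 0.50

pH = pKa + log(r) ⇒ log(r) = 7.18 − 7.48 = -0.30
r = [OCl-]/[HOCl] = 10^(-0.30) = 0.501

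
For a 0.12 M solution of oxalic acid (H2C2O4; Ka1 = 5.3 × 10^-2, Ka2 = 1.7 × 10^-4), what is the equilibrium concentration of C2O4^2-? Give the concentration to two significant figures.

1.7 × 10^-4 M

First ionization gives [H+] ≈ [HC2O4-] = 5.75 × 10^-2 M.
Second step: Ka2 = [H+][C2O4^2-]/[HC2O4-] ≈ [C2O4^2-] (since [H+] ≈ [HC2O4-]).
So [C2O4^2-] ≈ Ka2.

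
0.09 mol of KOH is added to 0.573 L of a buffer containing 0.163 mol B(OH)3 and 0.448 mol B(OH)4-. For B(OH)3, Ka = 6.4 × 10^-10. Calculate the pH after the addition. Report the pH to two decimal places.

OH- converts B(OH)3 to B(OH)4-: B(OH)3 → 0.073 mol, B(OH)4- → 0.538 mol.
pKa = −log(6.4 × 10^-10) = 9.194
Henderson–Hasselbalch with mole ratio 0.538/0.073: pH = 9.194 + (+0.867)

pH = 10.06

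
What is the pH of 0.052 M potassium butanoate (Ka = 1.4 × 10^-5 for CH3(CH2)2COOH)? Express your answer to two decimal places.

CH3(CH2)2COO- is the conjugate base of the weak acid CH3(CH2)2COOH.
Kb = Kw/Ka = 1.0×10^-14 / 1.4 × 10^-5 = 7.14 × 10^-10
Let x = [OH-] at equilibrium. Kb = x²/(0.052 − x).
Since Kb ≪ C₀, x ≈ √(Kb·C₀) = 6.09 × 10^-6 M.
Check: 0.012% ionized — well under 5%, approximation valid.
pOH = −log(6.09 × 10^-6) = 5.22; pH = 14.00 − 5.22 = 8.78

pH = 8.78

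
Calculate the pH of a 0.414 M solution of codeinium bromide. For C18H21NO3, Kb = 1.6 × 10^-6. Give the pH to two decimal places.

C18H22NO3+ is the conjugate acid of the weak base C18H21NO3.
Ka = Kw/Kb = 1.0×10^-14 / 1.6 × 10^-6 = 6.25 × 10^-9
Let x = [H+] at equilibrium. Ka = x²/(0.414 − x).
Since Ka ≪ C₀, x ≈ √(Ka·C₀) = 5.09 × 10^-5 M.
Check: 0.012% ionized — well under 5%, approximation valid.
pH = −log(5.09 × 10^-5) = 4.29

pH = 4.29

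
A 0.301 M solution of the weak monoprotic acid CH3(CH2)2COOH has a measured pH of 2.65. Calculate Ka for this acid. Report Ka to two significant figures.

Ka = 1.7 × 10^-5

[H+] = 10^(-2.65) = 2.24 × 10^-3 M
At equilibrium [HA] = 0.301 − 2.24 × 10^-3 = 2.99 × 10^-1 M
Ka = [H+][A-]/[HA] = (2.24 × 10^-3)² / 2.99 × 10^-1 = 1.7 × 10^-5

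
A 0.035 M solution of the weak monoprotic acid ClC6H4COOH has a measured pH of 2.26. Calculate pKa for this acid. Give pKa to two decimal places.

[H+] = 10^(-2.26) = 5.50 × 10^-3 M
At equilibrium [HA] = 0.035 − 5.50 × 10^-3 = 2.95 × 10^-2 M
Ka = [H+][A-]/[HA] = (5.50 × 10^-3)² / 2.95 × 10^-2 = 1.03 × 10^-3
pKa = -log(1.03 × 10^-3) = 2.99

pKa = 2.99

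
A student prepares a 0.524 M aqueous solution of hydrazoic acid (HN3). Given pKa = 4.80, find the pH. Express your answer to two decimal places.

HN3 ⇌ N3- + H+
Ka = 10^(−4.80) = 1.58 × 10^-5
Let x = [H+] at equilibrium. Ka = x²/(0.524 − x).
Since Ka ≪ C₀, x ≈ √(Ka·C₀) = 2.88 × 10^-3 M.
pH = −log(2.88 × 10^-3) = 2.54

pH = 2.54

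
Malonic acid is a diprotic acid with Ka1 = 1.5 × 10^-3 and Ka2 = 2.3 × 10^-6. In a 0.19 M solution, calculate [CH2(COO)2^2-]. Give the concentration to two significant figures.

2.3 × 10^-6 M

First ionization gives [H+] ≈ [CH2(COOH)COO-] = 1.61 × 10^-2 M.
Second step: Ka2 = [H+][CH2(COO)2^2-]/[CH2(COOH)COO-] ≈ [CH2(COO)2^2-] (since [H+] ≈ [CH2(COOH)COO-]).
So [CH2(COO)2^2-] ≈ Ka2.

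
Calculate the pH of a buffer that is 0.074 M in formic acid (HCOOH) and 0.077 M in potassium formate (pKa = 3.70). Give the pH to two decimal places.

Using pH = pKa + log([base]/[acid]) with [base]/[acid] = 0.077/0.074:
pH = 3.70 + (+0.017) = 3.72

pH = 3.72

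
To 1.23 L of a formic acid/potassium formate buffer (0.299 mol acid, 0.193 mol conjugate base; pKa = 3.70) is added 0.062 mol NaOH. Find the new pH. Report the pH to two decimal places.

OH- converts HCOOH to HCOO-: HCOOH → 0.237 mol, HCOO- → 0.255 mol.
pH = pKa + log(n_HCOO-/n_HCOOH) = 3.70 + log(0.255/0.237) = 3.70 + (+0.032)

pH = 3.73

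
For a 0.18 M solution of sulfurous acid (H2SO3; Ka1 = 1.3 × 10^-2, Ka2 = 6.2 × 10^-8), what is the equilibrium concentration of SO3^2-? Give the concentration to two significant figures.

First ionization gives [H+] ≈ [HSO3-] = 4.23 × 10^-2 M.
Second step: Ka2 = [H+][SO3^2-]/[HSO3-] ≈ [SO3^2-] (since [H+] ≈ [HSO3-]).
So [SO3^2-] ≈ Ka2.

6.2 × 10^-8 M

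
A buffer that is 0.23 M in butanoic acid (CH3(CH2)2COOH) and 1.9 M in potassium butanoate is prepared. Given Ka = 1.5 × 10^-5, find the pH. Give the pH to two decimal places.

pKa = −log(1.5 × 10^-5) = 4.824
Using pH = pKa + log([base]/[acid]) with [base]/[acid] = 1.9/0.23:
pH = 4.824 + (+0.917) = 5.74

pH = 5.74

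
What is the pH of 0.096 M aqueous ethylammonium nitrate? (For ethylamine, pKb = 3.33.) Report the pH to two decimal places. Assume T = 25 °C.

C2H5NH3+ is the conjugate acid of the weak base C2H5NH2.
Kb = 10^(−3.33) = 4.68 × 10^-4
Ka = Kw/Kb = 1.0×10^-14 / 4.68 × 10^-4 = 2.14 × 10^-11
From the ICE table, Ka = x²/(0.096 − x) = 2.14 × 10^-11.
Neglecting x in the denominator: x = √(2.14 × 10^-11 × 0.096) = 1.43 × 10^-6 M
pH = −log(1.43 × 10^-6) = 5.84

pH = 5.84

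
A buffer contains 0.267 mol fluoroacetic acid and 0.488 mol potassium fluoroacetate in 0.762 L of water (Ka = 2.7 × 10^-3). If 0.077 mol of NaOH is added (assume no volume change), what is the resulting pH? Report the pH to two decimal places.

pH = 3.04

After neutralization: n(FCH2COOH) = 0.19 mol, n(FCH2COO-) = 0.565 mol.
pKa = −log(2.7 × 10^-3) = 2.569
pH = pKa + log(n_FCH2COO-/n_FCH2COOH) = 2.569 + log(0.565/0.19) = 2.569 + (+0.473)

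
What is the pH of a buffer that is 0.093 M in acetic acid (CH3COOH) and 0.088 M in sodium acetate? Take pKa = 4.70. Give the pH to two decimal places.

pH = 4.68

Henderson–Hasselbalch: pH = pKa + log([CH3COO-]/[CH3COOH]) = 4.70 + log(0.088/0.093)
pH = 4.70 + (-0.024) = 4.68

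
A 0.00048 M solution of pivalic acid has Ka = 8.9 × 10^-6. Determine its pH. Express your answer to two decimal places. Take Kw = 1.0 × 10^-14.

(CH3)3CCOOH ⇌ (CH3)3CCOO- + H+
From the ICE table, Ka = [H+]²/(0.00048 − [H+]) = 8.9 × 10^-6.
The 5% rule fails; solving [H+]² + Ka·[H+] − Ka·C₀ = 0 exactly:
[H+] = [−8.9e-06 + √(8.9e-06² + 1.71e-08)]/2 = 6.11 × 10^-5 M
pH = −log(6.11 × 10^-5) = 4.21

pH = 4.21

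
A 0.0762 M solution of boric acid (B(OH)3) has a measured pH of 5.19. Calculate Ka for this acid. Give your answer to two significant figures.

[H+] = 10^(-5.19) = 6.46 × 10^-6 M
At equilibrium [HA] = 0.0762 − 6.46 × 10^-6 = 7.62 × 10^-2 M
Ka = [H+][A-]/[HA] = (6.46 × 10^-6)² / 7.62 × 10^-2 = 5.5 × 10^-10

Ka = 5.5 × 10^-10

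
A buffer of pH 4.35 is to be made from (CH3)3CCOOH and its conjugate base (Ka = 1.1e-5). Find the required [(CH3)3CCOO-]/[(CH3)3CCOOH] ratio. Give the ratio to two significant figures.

ratio = 0.25

pKa = -log(1.1 × 10^-5) = 4.959
pH = pKa + log(r) ⇒ log(r) = 4.35 − 4.959 = -0.609
r = [(CH3)3CCOO-]/[(CH3)3CCOOH] = 10^(-0.609) = 0.246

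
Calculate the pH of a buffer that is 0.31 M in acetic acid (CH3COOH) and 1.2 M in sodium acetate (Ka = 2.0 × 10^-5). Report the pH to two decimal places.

pKa = −log(2.0 × 10^-5) = 4.699
Henderson–Hasselbalch: pH = pKa + log([CH3COO-]/[CH3COOH]) = 4.699 + log(1.2/0.31)
pH = 4.699 + (+0.588) = 5.29

pH = 5.29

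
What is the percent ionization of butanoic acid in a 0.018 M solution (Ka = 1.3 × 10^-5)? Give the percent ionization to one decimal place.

CH3(CH2)2COOH ⇌ CH3(CH2)2COO- + H+; let x = [H+] at equilibrium.
x ≈ √(Ka·C₀) = √(1.3 × 10^-5 × 0.018) = 4.84 × 10^-4 M
% ionization = x/C₀ × 100% = 4.84 × 10^-4/0.018 × 100% = 2.7%

2.7%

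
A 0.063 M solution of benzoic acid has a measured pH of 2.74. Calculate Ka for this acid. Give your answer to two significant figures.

[H+] = 10^(-2.74) = 1.82 × 10^-3 M
At equilibrium [HA] = 0.063 − 1.82 × 10^-3 = 6.12 × 10^-2 M
Ka = [H+][A-]/[HA] = (1.82 × 10^-3)² / 6.12 × 10^-2 = 5.4 × 10^-5

Ka = 5.4 × 10^-5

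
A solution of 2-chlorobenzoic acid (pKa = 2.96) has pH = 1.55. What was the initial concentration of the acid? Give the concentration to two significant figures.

C₀ = 7.5 × 10^-1 M

[H+] = 10^(-1.55) = 2.82 × 10^-2 M = x
Ka = 10^(−2.96) = 1.10 × 10^-3
Ka = x²/(C₀ − x) ⇒ C₀ = x + x²/Ka
C₀ = 2.82 × 10^-2 + (2.82 × 10^-2)²/(1.10 × 10^-3) = 7.51 × 10^-1 M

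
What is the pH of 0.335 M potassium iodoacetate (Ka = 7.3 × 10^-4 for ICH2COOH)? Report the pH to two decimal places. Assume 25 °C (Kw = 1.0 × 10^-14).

ICH2COO- is the conjugate base of the weak acid ICH2COOH.
Kb = Kw/Ka = 1.0×10^-14 / 7.3 × 10^-4 = 1.37 × 10^-11
Kb = x²/(0.335 − x) = 1.37 × 10^-11
Neglecting x in the denominator: x = √(1.37 × 10^-11 × 0.335) = 2.14 × 10^-6 M
Check: 0.00064% ionized — well under 5%, approximation valid.
pOH = −log(2.14 × 10^-6) = 5.67; pH = 14.00 − 5.67 = 8.33

pH = 8.33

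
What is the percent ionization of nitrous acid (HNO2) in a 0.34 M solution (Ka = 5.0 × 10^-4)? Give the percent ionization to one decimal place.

HNO2 ⇌ NO2- + H+; let x = [H+] at equilibrium.
x ≈ √(Ka·C₀) = √(5.0 × 10^-4 × 0.34) = 1.30 × 10^-2 M
% ionization = x/C₀ × 100% = 1.30 × 10^-2/0.34 × 100% = 3.8%

3.8%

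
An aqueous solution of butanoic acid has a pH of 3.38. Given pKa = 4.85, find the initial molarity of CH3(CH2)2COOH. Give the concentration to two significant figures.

C₀ = 1.3 × 10^-2 M

[H+] = 10^(-3.38) = 4.17 × 10^-4 M = x
Ka = 10^(−4.85) = 1.41 × 10^-5
Ka = x²/(C₀ − x) ⇒ C₀ = x + x²/Ka
C₀ = 4.17 × 10^-4 + (4.17 × 10^-4)²/(1.41 × 10^-5) = 1.27 × 10^-2 M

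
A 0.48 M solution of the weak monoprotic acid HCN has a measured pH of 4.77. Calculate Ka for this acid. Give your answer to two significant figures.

[H+] = 10^(-4.77) = 1.70 × 10^-5 M
At equilibrium [HA] = 0.48 − 1.70 × 10^-5 = 4.80 × 10^-1 M
Ka = [H+][A-]/[HA] = (1.70 × 10^-5)² / 4.80 × 10^-1 = 6.0 × 10^-10

Ka = 6.0 × 10^-10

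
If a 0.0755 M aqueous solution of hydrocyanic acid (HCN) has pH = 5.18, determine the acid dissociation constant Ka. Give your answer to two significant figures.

[H+] = 10^(-5.18) = 6.61 × 10^-6 M
At equilibrium [HA] = 0.0755 − 6.61 × 10^-6 = 7.55 × 10^-2 M
Ka = [H+][A-]/[HA] = (6.61 × 10^-6)² / 7.55 × 10^-2 = 5.8 × 10^-10

Ka = 5.8 × 10^-10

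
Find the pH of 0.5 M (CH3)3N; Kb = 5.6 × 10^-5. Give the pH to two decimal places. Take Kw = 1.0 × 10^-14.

pH = 11.72

(CH3)3N + H2O ⇌ (CH3)3NH+ + OH-
Kb = [OH-]²/(0.5 − [OH-]) = 5.6 × 10^-5
Assume [OH-] ≪ 0.5: [OH-] ≈ √(5.6 × 10^-5 × 0.5) = 5.29 × 10^-3 M
([OH-]/C₀ = 1.1% < 5%, so the approximation holds.)
pOH = −log(5.29 × 10^-3) = 2.28; pH = 14.00 − 2.28 = 11.72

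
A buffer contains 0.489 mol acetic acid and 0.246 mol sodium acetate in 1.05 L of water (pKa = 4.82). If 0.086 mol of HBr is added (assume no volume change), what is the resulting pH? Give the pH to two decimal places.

After neutralization: n(CH3COOH) = 0.575 mol, n(CH3COO-) = 0.16 mol.
pH = pKa + log([A⁻]/[HA]) = 4.82 + log(0.16/0.575) = 4.82 -0.556

pH = 4.26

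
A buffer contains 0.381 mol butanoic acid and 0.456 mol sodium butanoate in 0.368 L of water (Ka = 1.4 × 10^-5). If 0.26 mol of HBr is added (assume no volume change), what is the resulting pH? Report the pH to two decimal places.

pH = 4.34

Added H+ converts CH3(CH2)2COO- to CH3(CH2)2COOH: CH3(CH2)2COOH → 0.641 mol, CH3(CH2)2COO- → 0.196 mol.
pKa = −log(1.4 × 10^-5) = 4.854
pH = pKa + log([A⁻]/[HA]) = 4.854 + log(0.196/0.641) = 4.854 -0.515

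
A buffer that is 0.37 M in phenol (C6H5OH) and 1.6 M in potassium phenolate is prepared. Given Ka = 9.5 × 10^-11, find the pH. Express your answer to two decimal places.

pKa = −log(9.5 × 10^-11) = 10.022
Using pH = pKa + log([base]/[acid]) with [base]/[acid] = 1.6/0.37:
pH = 10.022 + (+0.636) = 10.66

pH = 10.66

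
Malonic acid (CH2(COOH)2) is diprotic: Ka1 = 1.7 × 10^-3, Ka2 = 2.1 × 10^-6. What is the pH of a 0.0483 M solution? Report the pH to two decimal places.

Since Ka1 ≫ Ka2, the first ionization dominates [H+].
Ka1 = x²/(0.0483 − x) = 1.7 × 10^-3
Solving the quadratic: x = (−Ka1 + √(Ka1² + 4·Ka1·C₀))/2 = 8.25 × 10^-3 M
pH = −log(8.25 × 10^-3) = 2.08

pH = 2.08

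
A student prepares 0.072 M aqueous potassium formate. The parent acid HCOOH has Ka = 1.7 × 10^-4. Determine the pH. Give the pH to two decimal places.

pH = 8.31

HCOO- is the conjugate base of the weak acid HCOOH.
Kb = Kw/Ka = 1.0×10^-14 / 1.7 × 10^-4 = 5.88 × 10^-11
From the ICE table, Kb = x²/(0.072 − x) = 5.88 × 10^-11.
Neglecting x in the denominator: x = √(5.88 × 10^-11 × 0.072) = 2.06 × 10^-6 M
Check: 0.0029% ionized — well under 5%, approximation valid.
pOH = −log(2.06 × 10^-6) = 5.69; pH = 14.00 − 5.69 = 8.31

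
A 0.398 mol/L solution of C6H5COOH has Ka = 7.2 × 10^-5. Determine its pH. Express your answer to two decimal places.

C6H5COOH ⇌ C6H5COO- + H+
Ka = x²/(0.398 − x) = 7.2 × 10^-5
Since Ka ≪ C₀, x ≈ √(Ka·C₀) = 5.35 × 10^-3 M.
(x/C₀ = 1.3% < 5%, so the approximation holds.)
pH = −log[H+] = −log(5.35 × 10^-3) = 2.27

pH = 2.27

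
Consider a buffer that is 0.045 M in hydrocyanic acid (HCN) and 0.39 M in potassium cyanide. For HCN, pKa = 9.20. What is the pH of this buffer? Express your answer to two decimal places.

pH = 10.14

pH = pKa + log([A⁻]/[HA]) = 9.20 + log(0.39/0.045)
pH = 9.20 + (+0.938) = 10.14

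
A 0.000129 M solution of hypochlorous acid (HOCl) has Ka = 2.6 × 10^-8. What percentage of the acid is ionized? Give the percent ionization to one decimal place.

1.4%

HOCl ⇌ OCl- + H+; let x = [H+] at equilibrium.
x ≈ √(Ka·C₀) = √(2.6 × 10^-8 × 0.000129) = 1.83 × 10^-6 M
% ionization = x/C₀ × 100% = 1.83 × 10^-6/0.000129 × 100% = 1.4%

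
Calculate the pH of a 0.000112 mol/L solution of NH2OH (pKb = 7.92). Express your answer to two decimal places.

NH2OH + H2O ⇌ NH3OH+ + OH-
Kb = 10^(−7.92) = 1.20 × 10^-8
From the ICE table, Kb = [OH-]²/(0.000112 − [OH-]) = 1.20 × 10^-8.
Assume [OH-] ≪ 0.000112: [OH-] ≈ √(1.20 × 10^-8 × 0.000112) = 1.16 × 10^-6 M
pOH = −log(1.16 × 10^-6) = 5.94; pH = 14.00 − 5.94 = 8.06

pH = 8.06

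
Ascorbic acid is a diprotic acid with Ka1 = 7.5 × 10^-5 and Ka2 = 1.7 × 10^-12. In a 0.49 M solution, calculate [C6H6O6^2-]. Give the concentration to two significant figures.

First ionization gives [H+] ≈ [HC6H6O6-] = 6.06 × 10^-3 M.
Second step: Ka2 = [H+][C6H6O6^2-]/[HC6H6O6-] ≈ [C6H6O6^2-] (since [H+] ≈ [HC6H6O6-]).
So [C6H6O6^2-] ≈ Ka2.

1.7 × 10^-12 M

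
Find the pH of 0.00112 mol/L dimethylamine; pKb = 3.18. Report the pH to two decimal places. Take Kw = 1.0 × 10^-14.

(CH3)2NH + H2O ⇌ (CH3)2NH2+ + OH-
Kb = 10^(−3.18) = 6.61 × 10^-4
Kb = [OH-]²/(0.00112 − [OH-]) = 6.61 × 10^-4
[OH-] is not negligible relative to C₀; solve [OH-]² + 0.000661·[OH-] − 7.4e-07 = 0.
[OH-] = [−0.000661 + √(0.000661² + 2.96e-06)]/2 = 5.91 × 10^-4 M
pOH = −log(5.91 × 10^-4) = 3.23; pH = 14.00 − 3.23 = 10.77

pH = 10.77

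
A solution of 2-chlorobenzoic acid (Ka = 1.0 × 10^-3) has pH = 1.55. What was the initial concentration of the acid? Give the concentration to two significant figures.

C₀ = 8.2 × 10^-1 M

[H+] = 10^(-1.55) = 2.82 × 10^-2 M = x
Ka = x²/(C₀ − x) ⇒ C₀ = x + x²/Ka
C₀ = 2.82 × 10^-2 + (2.82 × 10^-2)²/(1.0 × 10^-3) = 8.23 × 10^-1 M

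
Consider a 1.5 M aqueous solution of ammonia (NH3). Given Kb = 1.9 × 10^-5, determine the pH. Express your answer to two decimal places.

NH3 + H2O ⇌ NH4+ + OH-
From the ICE table, Kb = [OH-]²/(1.5 − [OH-]) = 1.9 × 10^-5.
Assume [OH-] ≪ 1.5: [OH-] ≈ √(1.9 × 10^-5 × 1.5) = 5.34 × 10^-3 M
Check: 0.36% ionized — well under 5%, approximation valid.
pOH = 2.27, so pH = 14.00 − pOH = 11.73

pH = 11.73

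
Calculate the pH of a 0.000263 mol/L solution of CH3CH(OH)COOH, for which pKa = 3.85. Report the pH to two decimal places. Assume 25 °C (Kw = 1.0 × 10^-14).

CH3CH(OH)COOH ⇌ CH3CH(OH)COO- + H+
Ka = 10^(−3.85) = 1.41 × 10^-4
From the ICE table, Ka = [H+]²/(0.000263 − [H+]) = 1.41 × 10^-4.
Here C₀/Ka ≈ 1.87, so the small-[H+] approximation fails. Use the quadratic:
[H+] = [−0.000141 + √(0.000141² + 1.48e-07)]/2 = 1.35 × 10^-4 M
pH = −log[H+] = −log(1.35 × 10^-4) = 3.87

pH = 3.87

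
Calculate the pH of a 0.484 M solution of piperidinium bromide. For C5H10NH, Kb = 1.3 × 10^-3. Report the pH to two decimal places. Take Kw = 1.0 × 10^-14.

C5H10NH2+ is the conjugate acid of the weak base C5H10NH.
Ka = Kw/Kb = 1.0×10^-14 / 1.3 × 10^-3 = 7.69 × 10^-12
Ka = x²/(0.484 − x) = 7.69 × 10^-12
Neglecting x in the denominator: x = √(7.69 × 10^-12 × 0.484) = 1.93 × 10^-6 M
Check: 0.0004% ionized — well under 5%, approximation valid.
pH = −log[H+] = −log(1.93 × 10^-6) = 5.71

pH = 5.71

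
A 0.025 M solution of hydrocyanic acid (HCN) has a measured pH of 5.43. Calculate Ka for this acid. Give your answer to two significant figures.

Ka = 5.5 × 10^-10

[H+] = 10^(-5.43) = 3.72 × 10^-6 M
At equilibrium [HA] = 0.025 − 3.72 × 10^-6 = 2.50 × 10^-2 M
Ka = [H+][A-]/[HA] = (3.72 × 10^-6)² / 2.50 × 10^-2 = 5.5 × 10^-10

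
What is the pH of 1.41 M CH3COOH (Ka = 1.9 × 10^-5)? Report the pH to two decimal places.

CH3COOH ⇌ CH3COO- + H+
Ka = [H+]²/(1.41 − [H+]) = 1.9 × 10^-5
Neglecting [H+] in the denominator: [H+] = √(1.9 × 10^-5 × 1.41) = 5.18 × 10^-3 M
pH = −log[H+] = −log(5.18 × 10^-3) = 2.29

pH = 2.29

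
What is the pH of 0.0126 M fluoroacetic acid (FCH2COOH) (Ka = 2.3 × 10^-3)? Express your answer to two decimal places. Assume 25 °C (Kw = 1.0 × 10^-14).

FCH2COOH ⇌ FCH2COO- + H+
Ka = [H+]²/(0.0126 − [H+]) = 2.3 × 10^-3
[H+] is not negligible relative to C₀; solve [H+]² + 0.0023·[H+] − 2.9e-05 = 0.
[H+] = (−Ka + √(Ka² + 4·Ka·C₀))/2 = 4.35 × 10^-3 M
pH = −log[H+] = −log(4.35 × 10^-3) = 2.36

pH = 2.36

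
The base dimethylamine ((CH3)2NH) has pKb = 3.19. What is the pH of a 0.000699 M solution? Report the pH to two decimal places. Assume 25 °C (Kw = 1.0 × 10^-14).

pH = 10.63

(CH3)2NH + H2O ⇌ (CH3)2NH2+ + OH-
Kb = 10^(−3.19) = 6.46 × 10^-4
Kb = [OH-]²/(0.000699 − [OH-]) = 6.46 × 10^-4
[OH-] is not negligible relative to C₀; solve [OH-]² + 0.000646·[OH-] − 4.52e-07 = 0.
[OH-] = [−0.000646 + √(0.000646² + 1.81e-06)]/2 = 4.23 × 10^-4 M
pOH = 3.37, so pH = 14.00 − pOH = 10.63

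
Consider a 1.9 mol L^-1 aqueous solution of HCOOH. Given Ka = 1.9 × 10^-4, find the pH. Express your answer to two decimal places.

HCOOH ⇌ HCOO- + H+
From the ICE table, Ka = [H+]²/(1.9 − [H+]) = 1.9 × 10^-4.
Assume [H+] ≪ 1.9: [H+] ≈ √(1.9 × 10^-4 × 1.9) = 1.90 × 10^-2 M
pH = −log(1.90 × 10^-2) = 1.72

pH = 1.72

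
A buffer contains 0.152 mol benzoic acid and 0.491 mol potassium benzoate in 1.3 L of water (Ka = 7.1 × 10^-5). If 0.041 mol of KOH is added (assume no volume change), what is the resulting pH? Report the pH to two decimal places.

After neutralization: n(C6H5COOH) = 0.111 mol, n(C6H5COO-) = 0.532 mol.
pKa = −log(7.1 × 10^-5) = 4.149
Henderson–Hasselbalch with mole ratio 0.532/0.111: pH = 4.149 + (+0.681)

pH = 4.83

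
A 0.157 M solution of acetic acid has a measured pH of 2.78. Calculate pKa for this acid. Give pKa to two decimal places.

pKa = 4.75

[H+] = 10^(-2.78) = 1.66 × 10^-3 M
At equilibrium [HA] = 0.157 − 1.66 × 10^-3 = 1.55 × 10^-1 M
Ka = [H+][A-]/[HA] = (1.66 × 10^-3)² / 1.55 × 10^-1 = 1.78 × 10^-5
pKa = -log(1.78 × 10^-5) = 4.75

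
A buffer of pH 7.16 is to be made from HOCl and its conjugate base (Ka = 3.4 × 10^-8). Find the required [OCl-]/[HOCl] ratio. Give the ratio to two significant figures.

ratio = 0.49

pKa = -log(3.4 × 10^-8) = 7.469
pH = pKa + log(r) ⇒ log(r) = 7.16 − 7.469 = -0.309
r = [OCl-]/[HOCl] = 10^(-0.309) = 0.491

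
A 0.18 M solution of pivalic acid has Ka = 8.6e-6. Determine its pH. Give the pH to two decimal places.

pH = 2.91

(CH3)3CCOOH ⇌ (CH3)3CCOO- + H+
Ka = [H+]²/(0.18 − [H+]) = 8.6 × 10^-6
Since Ka ≪ C₀, [H+] ≈ √(Ka·C₀) = 1.24 × 10^-3 M.
Check: 0.69% ionized — well under 5%, approximation valid.
pH = −log[H+] = −log(1.24 × 10^-3) = 2.91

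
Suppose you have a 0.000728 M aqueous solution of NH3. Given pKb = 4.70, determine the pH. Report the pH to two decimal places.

pH = 10.05

NH3 + H2O ⇌ NH4+ + OH-
Kb = 10^(−4.70) = 2.00 × 10^-5
From the ICE table, Kb = [OH-]²/(0.000728 − [OH-]) = 2.00 × 10^-5.
The 5% rule fails; solving [OH-]² + Kb·[OH-] − Kb·C₀ = 0 exactly:
[OH-] = (−Kb + √(Kb² + 4·Kb·C₀))/2 = 1.11 × 10^-4 M
pOH = 3.95, so pH = 14.00 − pOH = 10.05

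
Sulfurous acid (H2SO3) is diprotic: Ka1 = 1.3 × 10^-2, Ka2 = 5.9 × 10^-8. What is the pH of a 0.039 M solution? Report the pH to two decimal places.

Ka1 ≫ Ka2, so treat the first dissociation as the only significant source of H+.
Ka1 = x²/(0.039 − x) = 1.3 × 10^-2
Solving the quadratic: x = (−Ka1 + √(Ka1² + 4·Ka1·C₀))/2 = 1.69 × 10^-2 M
pH = −log(1.69 × 10^-2) = 1.77

pH = 1.77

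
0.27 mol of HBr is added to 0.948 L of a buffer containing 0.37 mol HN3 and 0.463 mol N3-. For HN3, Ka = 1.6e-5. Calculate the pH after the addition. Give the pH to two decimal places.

Added H+ converts N3- to HN3: HN3 → 0.64 mol, N3- → 0.193 mol.
pKa = −log(1.6 × 10^-5) = 4.796
Henderson–Hasselbalch with mole ratio 0.193/0.64: pH = 4.796 + (-0.521)

pH = 4.28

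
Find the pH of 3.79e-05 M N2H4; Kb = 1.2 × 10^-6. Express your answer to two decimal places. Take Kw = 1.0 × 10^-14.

N2H4 + H2O ⇌ N2H5+ + OH-
Let x = [OH-] at equilibrium. Kb = x²/(3.79e-05 − x).
x is not negligible relative to C₀; solve x² + 1.2e-06·x − 4.55e-11 = 0.
x = [−1.2e-06 + √(1.2e-06² + 1.82e-10)]/2 = 6.17 × 10^-6 M
pOH = −log(6.17 × 10^-6) = 5.21; pH = 14.00 − 5.21 = 8.79

pH = 8.79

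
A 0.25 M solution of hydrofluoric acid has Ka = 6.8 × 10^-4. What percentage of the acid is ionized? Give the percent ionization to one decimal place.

5.1%

HF ⇌ F- + H+; let x = [H+] at equilibrium.
Ka = x²/(C₀ − x); solving the quadratic gives x = 1.27 × 10^-2 M.
Fraction ionized = 1.27 × 10^-2 / 0.25 = 0.0508 → 5.1%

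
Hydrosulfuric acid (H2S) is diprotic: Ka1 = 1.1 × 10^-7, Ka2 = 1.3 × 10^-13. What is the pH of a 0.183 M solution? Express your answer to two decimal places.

Since Ka1 ≫ Ka2, the first ionization dominates [H+].
Ka1 = x²/(0.183 − x) = 1.1 × 10^-7
x ≈ √(1.1 × 10^-7 × 0.183) = 1.42 × 10^-4 M
pH = −log(1.42 × 10^-4) = 3.85

pH = 3.85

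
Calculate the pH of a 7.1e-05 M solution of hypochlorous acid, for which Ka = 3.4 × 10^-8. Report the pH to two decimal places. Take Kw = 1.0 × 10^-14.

HOCl ⇌ OCl- + H+
Ka = [H+]²/(7.1e-05 − [H+]) = 3.4 × 10^-8
Assume [H+] ≪ 7.1e-05: [H+] ≈ √(3.4 × 10^-8 × 7.1e-05) = 1.55 × 10^-6 M
pH = −log(1.55 × 10^-6) = 5.81

pH = 5.81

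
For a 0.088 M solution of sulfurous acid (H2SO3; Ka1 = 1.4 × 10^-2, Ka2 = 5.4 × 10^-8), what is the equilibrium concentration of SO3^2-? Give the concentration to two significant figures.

First ionization gives [H+] ≈ [HSO3-] = 2.88 × 10^-2 M.
Second step: Ka2 = [H+][SO3^2-]/[HSO3-] ≈ [SO3^2-] (since [H+] ≈ [HSO3-]).
So [SO3^2-] ≈ Ka2.

5.4 × 10^-8 M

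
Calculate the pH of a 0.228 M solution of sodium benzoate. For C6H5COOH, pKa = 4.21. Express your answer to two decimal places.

C6H5COO- is the conjugate base of the weak acid C6H5COOH.
Ka = 10^(−4.21) = 6.17 × 10^-5
Kb = Kw/Ka = 1.0×10^-14 / 6.17 × 10^-5 = 1.62 × 10^-10
Kb = x²/(0.228 − x) = 1.62 × 10^-10
Neglecting x in the denominator: x = √(1.62 × 10^-10 × 0.228) = 6.08 × 10^-6 M
pOH = 5.22, so pH = 14.00 − pOH = 8.78

pH = 8.78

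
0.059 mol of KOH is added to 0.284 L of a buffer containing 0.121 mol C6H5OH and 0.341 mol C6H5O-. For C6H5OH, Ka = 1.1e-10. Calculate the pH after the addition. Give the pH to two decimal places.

OH- converts C6H5OH to C6H5O-: C6H5OH → 0.062 mol, C6H5O- → 0.4 mol.
pKa = −log(1.1 × 10^-10) = 9.959
pH = pKa + log([A⁻]/[HA]) = 9.959 + log(0.4/0.062) = 9.959 +0.810

pH = 10.77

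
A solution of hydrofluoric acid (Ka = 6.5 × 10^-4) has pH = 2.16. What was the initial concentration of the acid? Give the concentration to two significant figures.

[H+] = 10^(-2.16) = 6.92 × 10^-3 M = x
Ka = x²/(C₀ − x) ⇒ C₀ = x + x²/Ka
C₀ = 6.92 × 10^-3 + (6.92 × 10^-3)²/(6.5 × 10^-4) = 8.06 × 10^-2 M

C₀ = 8.1 × 10^-2 M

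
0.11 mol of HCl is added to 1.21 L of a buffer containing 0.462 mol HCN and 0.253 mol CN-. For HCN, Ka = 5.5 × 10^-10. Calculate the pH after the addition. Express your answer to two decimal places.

pH = 8.66

Added H+ converts CN- to HCN: HCN → 0.572 mol, CN- → 0.143 mol.
pKa = −log(5.5 × 10^-10) = 9.260
pH = pKa + log(n_CN-/n_HCN) = 9.260 + log(0.143/0.572) = 9.260 + (-0.602)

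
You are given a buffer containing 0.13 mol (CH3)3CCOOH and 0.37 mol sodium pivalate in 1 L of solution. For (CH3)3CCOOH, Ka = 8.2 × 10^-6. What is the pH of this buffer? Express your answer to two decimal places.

pKa = −log(8.2 × 10^-6) = 5.086
pH = pKa + log([A⁻]/[HA]) = 5.086 + log(0.37/0.13)
pH = 5.086 + (+0.454) = 5.54

pH = 5.54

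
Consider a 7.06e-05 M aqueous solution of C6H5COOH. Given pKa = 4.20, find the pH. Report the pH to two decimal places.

C6H5COOH ⇌ C6H5COO- + H+
Ka = 10^(−4.20) = 6.31 × 10^-5
From the ICE table, Ka = x²/(7.06e-05 − x) = 6.31 × 10^-5.
Here C₀/Ka ≈ 1.12, so the small-x approximation fails. Use the quadratic:
x = (−Ka + √(Ka² + 4·Ka·C₀))/2 = 4.23 × 10^-5 M
pH = −log(4.23 × 10^-5) = 4.37

pH = 4.37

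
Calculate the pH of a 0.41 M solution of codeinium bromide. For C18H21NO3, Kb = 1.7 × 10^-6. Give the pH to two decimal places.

pH = 4.31

C18H22NO3+ is the conjugate acid of the weak base C18H21NO3.
Ka = Kw/Kb = 1.0×10^-14 / 1.7 × 10^-6 = 5.88 × 10^-9
Let x = [H+] at equilibrium. Ka = x²/(0.41 − x).
Assume x ≪ 0.41: x ≈ √(5.88 × 10^-9 × 0.41) = 4.91 × 10^-5 M
Check: 0.012% ionized — well under 5%, approximation valid.
pH = −log(4.91 × 10^-5) = 4.31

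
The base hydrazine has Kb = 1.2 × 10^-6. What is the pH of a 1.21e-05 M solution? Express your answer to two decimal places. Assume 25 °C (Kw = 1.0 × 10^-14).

N2H4 + H2O ⇌ N2H5+ + OH-
From the ICE table, Kb = [OH-]²/(1.21e-05 − [OH-]) = 1.2 × 10^-6.
Here C₀/Kb ≈ 10.1, so the small-[OH-] approximation fails. Use the quadratic:
[OH-] = [−1.2e-06 + √(1.2e-06² + 5.81e-11)]/2 = 3.26 × 10^-6 M
pOH = −log(3.26 × 10^-6) = 5.49; pH = 14.00 − 5.49 = 8.51

pH = 8.51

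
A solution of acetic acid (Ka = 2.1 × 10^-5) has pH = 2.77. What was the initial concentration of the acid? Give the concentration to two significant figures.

C₀ = 1.4 × 10^-1 M

[H+] = 10^(-2.77) = 1.70 × 10^-3 M = x
Ka = x²/(C₀ − x) ⇒ C₀ = x + x²/Ka
C₀ = 1.70 × 10^-3 + (1.70 × 10^-3)²/(2.1 × 10^-5) = 1.39 × 10^-1 M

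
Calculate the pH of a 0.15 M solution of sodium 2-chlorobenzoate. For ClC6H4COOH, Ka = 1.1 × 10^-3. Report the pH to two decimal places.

pH = 8.07

ClC6H4COO- is the conjugate base of the weak acid ClC6H4COOH.
Kb = Kw/Ka = 1.0×10^-14 / 1.1 × 10^-3 = 9.09 × 10^-12
Kb = [OH-]²/(0.15 − [OH-]) = 9.09 × 10^-12
Assume [OH-] ≪ 0.15: [OH-] ≈ √(9.09 × 10^-12 × 0.15) = 1.17 × 10^-6 M
Check: 0.00078% ionized — well under 5%, approximation valid.
pOH = 5.93, so pH = 14.00 − pOH = 8.07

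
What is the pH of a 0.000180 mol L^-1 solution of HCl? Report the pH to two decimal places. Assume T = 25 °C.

HCl is a strong acid and dissociates completely, so [H+] = 0.000180 M.
pH = -log(0.00018) = 3.74

pH = 3.74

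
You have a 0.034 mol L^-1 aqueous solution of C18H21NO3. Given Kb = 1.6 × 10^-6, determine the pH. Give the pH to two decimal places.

pH = 10.37

C18H21NO3 + H2O ⇌ C18H22NO3+ + OH-
From the ICE table, Kb = x²/(0.034 − x) = 1.6 × 10^-6.
Since Kb ≪ C₀, x ≈ √(Kb·C₀) = 2.33 × 10^-4 M.
(x/C₀ = 0.69% < 5%, so the approximation holds.)
pOH = −log(2.33 × 10^-4) = 3.63; pH = 14.00 − 3.63 = 10.37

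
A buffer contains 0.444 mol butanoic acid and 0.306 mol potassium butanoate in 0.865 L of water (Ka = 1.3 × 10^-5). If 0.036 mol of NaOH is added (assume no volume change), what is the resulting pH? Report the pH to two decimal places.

pH = 4.81

OH- converts CH3(CH2)2COOH to CH3(CH2)2COO-: CH3(CH2)2COOH → 0.408 mol, CH3(CH2)2COO- → 0.342 mol.
pKa = −log(1.3 × 10^-5) = 4.886
Henderson–Hasselbalch with mole ratio 0.342/0.408: pH = 4.886 + (-0.077)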